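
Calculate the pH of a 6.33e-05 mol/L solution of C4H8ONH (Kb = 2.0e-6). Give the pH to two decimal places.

C4H8ONH + H2O ⇌ C4H8ONH2+ + OH-
Let x = [OH-] at equilibrium. Kb = x²/(6.33e-05 − x).
x is not negligible relative to C₀; solve x² + 2e-06·x − 1.27e-10 = 0.
x = [−2e-06 + √(2e-06² + 5.06e-10)]/2 = 1.03 × 10^-5 M
pOH = −log(1.03 × 10^-5) = 4.99; pH = 14.00 − 4.99 = 9.01

pH = 9.01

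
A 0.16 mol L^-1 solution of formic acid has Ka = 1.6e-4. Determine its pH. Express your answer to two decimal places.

HCOOH ⇌ HCOO- + H+
From the ICE table, Ka = [H+]²/(0.16 − [H+]) = 1.6 × 10^-4.
Assume [H+] ≪ 0.16: [H+] ≈ √(1.6 × 10^-4 × 0.16) = 5.06 × 10^-3 M
Check: 3.2% ionized — well under 5%, approximation valid.
pH = −log(5.06 × 10^-3) = 2.30

pH = 2.30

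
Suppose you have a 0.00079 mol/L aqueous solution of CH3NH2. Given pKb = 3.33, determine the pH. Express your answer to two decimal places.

pH = 10.62

CH3NH2 + H2O ⇌ CH3NH3+ + OH-
Kb = 10^(−3.33) = 4.68 × 10^-4
From the ICE table, Kb = [OH-]²/(0.00079 − [OH-]) = 4.68 × 10^-4.
The 5% rule fails; solving [OH-]² + Kb·[OH-] − Kb·C₀ = 0 exactly:
[OH-] = [−0.000468 + √(0.000468² + 1.48e-06)]/2 = 4.18 × 10^-4 M
pOH = −log(4.18 × 10^-4) = 3.38; pH = 14.00 − 3.38 = 10.62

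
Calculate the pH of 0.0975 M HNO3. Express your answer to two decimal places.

HNO3 is a strong acid and dissociates completely, so [H+] = 0.0975 M.
pH = -log(0.0975) = 1.01

pH = 1.01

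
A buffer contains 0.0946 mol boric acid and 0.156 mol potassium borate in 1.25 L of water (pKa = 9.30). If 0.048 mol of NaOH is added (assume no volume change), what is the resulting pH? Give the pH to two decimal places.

OH- converts B(OH)3 to B(OH)4-: B(OH)3 → 0.0466 mol, B(OH)4- → 0.204 mol.
Henderson–Hasselbalch with mole ratio 0.204/0.0466: pH = 9.30 + (+0.641)

pH = 9.94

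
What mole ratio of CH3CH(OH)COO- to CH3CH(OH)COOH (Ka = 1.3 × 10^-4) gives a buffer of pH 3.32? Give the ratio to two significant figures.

pKa = -log(1.3 × 10^-4) = 3.886
pH = pKa + log(r) ⇒ log(r) = 3.32 − 3.886 = -0.566
r = [CH3CH(OH)COO-]/[CH3CH(OH)COOH] = 10^(-0.566) = 0.272

ratio = 0.27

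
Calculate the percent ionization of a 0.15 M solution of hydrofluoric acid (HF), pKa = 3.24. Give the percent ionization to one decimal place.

HF ⇌ F- + H+; let x = [H+] at equilibrium.
Ka = 10^(−3.24) = 5.75 × 10^-4
Solve x² + 0.000575x − 8.62e-05 = 0 → x = 9.00 × 10^-3 M
% ionization = x/C₀ × 100% = 9.00 × 10^-3/0.15 × 100% = 6.0%

6.0%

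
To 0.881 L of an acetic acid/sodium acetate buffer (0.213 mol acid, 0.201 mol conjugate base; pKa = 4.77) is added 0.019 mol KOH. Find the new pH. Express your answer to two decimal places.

pH = 4.82

After neutralization: n(CH3COOH) = 0.194 mol, n(CH3COO-) = 0.22 mol.
pH = pKa + log(n_CH3COO-/n_CH3COOH) = 4.77 + log(0.22/0.194) = 4.77 + (+0.055)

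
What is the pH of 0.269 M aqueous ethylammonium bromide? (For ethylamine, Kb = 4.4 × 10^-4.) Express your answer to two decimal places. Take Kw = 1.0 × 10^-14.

C2H5NH3+ is the conjugate acid of the weak base C2H5NH2.
Ka = Kw/Kb = 1.0×10^-14 / 4.4 × 10^-4 = 2.27 × 10^-11
From the ICE table, Ka = x²/(0.269 − x) = 2.27 × 10^-11.
Since Ka ≪ C₀, x ≈ √(Ka·C₀) = 2.47 × 10^-6 M.
Check: 0.00092% ionized — well under 5%, approximation valid.
pH = −log[H+] = −log(2.47 × 10^-6) = 5.61

pH = 5.61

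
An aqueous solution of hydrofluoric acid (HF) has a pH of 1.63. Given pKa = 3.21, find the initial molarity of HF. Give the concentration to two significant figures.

C₀ = 9.1 × 10^-1 M

[H+] = 10^(-1.63) = 2.34 × 10^-2 M = x
Ka = 10^(−3.21) = 6.17 × 10^-4
Ka = x²/(C₀ − x) ⇒ C₀ = x + x²/Ka
C₀ = 2.34 × 10^-2 + (2.34 × 10^-2)²/(6.17 × 10^-4) = 9.11 × 10^-1 M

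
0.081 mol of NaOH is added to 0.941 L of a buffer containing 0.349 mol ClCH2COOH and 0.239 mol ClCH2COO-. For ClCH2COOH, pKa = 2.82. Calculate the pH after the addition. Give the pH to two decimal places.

pH = 2.90

OH- converts ClCH2COOH to ClCH2COO-: ClCH2COOH → 0.268 mol, ClCH2COO- → 0.32 mol.
pH = pKa + log(n_ClCH2COO-/n_ClCH2COOH) = 2.82 + log(0.32/0.268) = 2.82 + (+0.077)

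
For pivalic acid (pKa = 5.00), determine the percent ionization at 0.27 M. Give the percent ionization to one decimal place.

0.6%

(CH3)3CCOOH ⇌ (CH3)3CCOO- + H+; let x = [H+] at equilibrium.
Ka = 10^(−5.00) = 1.00 × 10^-5
x ≈ √(Ka·C₀) = √(1.00 × 10^-5 × 0.27) = 1.64 × 10^-3 M
% ionization = x/C₀ × 100% = 1.64 × 10^-3/0.27 × 100% = 0.6%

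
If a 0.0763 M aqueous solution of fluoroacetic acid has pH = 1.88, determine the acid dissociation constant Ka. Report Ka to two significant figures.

Ka = 2.8 × 10^-3

[H+] = 10^(-1.88) = 1.32 × 10^-2 M
At equilibrium [HA] = 0.0763 − 1.32 × 10^-2 = 6.31 × 10^-2 M
Ka = [H+][A-]/[HA] = (1.32 × 10^-2)² / 6.31 × 10^-2 = 2.8 × 10^-3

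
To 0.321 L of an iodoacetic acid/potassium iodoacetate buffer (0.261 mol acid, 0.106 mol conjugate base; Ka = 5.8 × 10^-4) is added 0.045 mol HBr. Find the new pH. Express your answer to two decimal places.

After neutralization: n(ICH2COOH) = 0.306 mol, n(ICH2COO-) = 0.061 mol.
pKa = −log(5.8 × 10^-4) = 3.237
pH = pKa + log(n_ICH2COO-/n_ICH2COOH) = 3.237 + log(0.061/0.306) = 3.237 + (-0.700)

pH = 2.54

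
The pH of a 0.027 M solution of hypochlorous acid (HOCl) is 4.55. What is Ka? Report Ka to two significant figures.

Ka = 2.9 × 10^-8

[H+] = 10^(-4.55) = 2.82 × 10^-5 M
At equilibrium [HA] = 0.027 − 2.82 × 10^-5 = 2.70 × 10^-2 M
Ka = [H+][A-]/[HA] = (2.82 × 10^-5)² / 2.70 × 10^-2 = 2.9 × 10^-8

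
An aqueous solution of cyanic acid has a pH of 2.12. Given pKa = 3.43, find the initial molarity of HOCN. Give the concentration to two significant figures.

[H+] = 10^(-2.12) = 7.59 × 10^-3 M = x
Ka = 10^(−3.43) = 3.72 × 10^-4
Ka = x²/(C₀ − x) ⇒ C₀ = x + x²/Ka
C₀ = 7.59 × 10^-3 + (7.59 × 10^-3)²/(3.72 × 10^-4) = 1.62 × 10^-1 M

C₀ = 1.6 × 10^-1 M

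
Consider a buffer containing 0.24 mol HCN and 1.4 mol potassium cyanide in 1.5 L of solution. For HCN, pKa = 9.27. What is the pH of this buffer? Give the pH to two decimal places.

pH = 10.04

Henderson–Hasselbalch: pH = pKa + log([CN-]/[HCN]) = 9.27 + log(1.4/0.24)
pH = 9.27 + (+0.766) = 10.04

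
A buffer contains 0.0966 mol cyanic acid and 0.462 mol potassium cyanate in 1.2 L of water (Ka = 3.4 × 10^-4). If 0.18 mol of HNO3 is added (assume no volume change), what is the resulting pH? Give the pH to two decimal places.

pH = 3.48

After neutralization: n(HOCN) = 0.277 mol, n(OCN-) = 0.282 mol.
pKa = −log(3.4 × 10^-4) = 3.469
Henderson–Hasselbalch with mole ratio 0.282/0.277: pH = 3.469 + (+0.008)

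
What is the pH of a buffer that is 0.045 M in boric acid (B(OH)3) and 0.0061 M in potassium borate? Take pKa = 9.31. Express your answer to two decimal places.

Using pH = pKa + log([base]/[acid]) with [base]/[acid] = 0.0061/0.045:
pH = 9.31 + (-0.868) = 8.44

pH = 8.44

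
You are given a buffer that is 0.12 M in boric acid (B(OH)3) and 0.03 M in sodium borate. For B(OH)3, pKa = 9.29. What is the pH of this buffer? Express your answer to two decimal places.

pH = 8.69

Henderson–Hasselbalch: pH = pKa + log([B(OH)4-]/[B(OH)3]) = 9.29 + log(0.03/0.12)
pH = 9.29 + (-0.602) = 8.69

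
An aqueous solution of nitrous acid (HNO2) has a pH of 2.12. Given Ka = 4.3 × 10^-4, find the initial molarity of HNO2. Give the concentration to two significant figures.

[H+] = 10^(-2.12) = 7.59 × 10^-3 M = x
Ka = x²/(C₀ − x) ⇒ C₀ = x + x²/Ka
C₀ = 7.59 × 10^-3 + (7.59 × 10^-3)²/(4.3 × 10^-4) = 1.42 × 10^-1 M

C₀ = 1.4 × 10^-1 M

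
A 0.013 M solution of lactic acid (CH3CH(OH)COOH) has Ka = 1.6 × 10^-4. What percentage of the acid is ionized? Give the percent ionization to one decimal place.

CH3CH(OH)COOH ⇌ CH3CH(OH)COO- + H+; let x = [H+] at equilibrium.
Solve x² + 0.00016x − 2.08e-06 = 0 → x = 1.36 × 10^-3 M
Fraction ionized = 1.36 × 10^-3 / 0.013 = 0.1046 → 10.5%

10.5%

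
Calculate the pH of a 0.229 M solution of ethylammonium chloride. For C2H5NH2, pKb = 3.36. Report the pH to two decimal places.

C2H5NH3+ is the conjugate acid of the weak base C2H5NH2.
Kb = 10^(−3.36) = 4.37 × 10^-4
Ka = Kw/Kb = 1.0×10^-14 / 4.37 × 10^-4 = 2.29 × 10^-11
Ka = [H+]²/(0.229 − [H+]) = 2.29 × 10^-11
Since Ka ≪ C₀, [H+] ≈ √(Ka·C₀) = 2.29 × 10^-6 M.
Check: 0.001% ionized — well under 5%, approximation valid.
pH = −log(2.29 × 10^-6) = 5.64

pH = 5.64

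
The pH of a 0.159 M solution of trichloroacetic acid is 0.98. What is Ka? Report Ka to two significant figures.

Ka = 2.0 × 10^-1

[H+] = 10^(-0.98) = 1.05 × 10^-1 M
At equilibrium [HA] = 0.159 − 1.05 × 10^-1 = 5.40 × 10^-2 M
Ka = [H+][A-]/[HA] = (1.05 × 10^-1)² / 5.40 × 10^-2 = 2.0 × 10^-1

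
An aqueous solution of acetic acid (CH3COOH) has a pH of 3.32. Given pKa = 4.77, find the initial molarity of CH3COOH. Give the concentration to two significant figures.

C₀ = 1.4 × 10^-2 M

[H+] = 10^(-3.32) = 4.79 × 10^-4 M = x
Ka = 10^(−4.77) = 1.70 × 10^-5
Ka = x²/(C₀ − x) ⇒ C₀ = x + x²/Ka
C₀ = 4.79 × 10^-4 + (4.79 × 10^-4)²/(1.70 × 10^-5) = 1.40 × 10^-2 M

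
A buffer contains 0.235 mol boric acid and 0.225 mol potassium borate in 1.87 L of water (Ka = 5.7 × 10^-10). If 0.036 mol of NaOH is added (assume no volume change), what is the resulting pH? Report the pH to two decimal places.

pH = 9.36

OH- converts B(OH)3 to B(OH)4-: B(OH)3 → 0.199 mol, B(OH)4- → 0.261 mol.
pKa = −log(5.7 × 10^-10) = 9.244
Henderson–Hasselbalch with mole ratio 0.261/0.199: pH = 9.244 + (+0.118)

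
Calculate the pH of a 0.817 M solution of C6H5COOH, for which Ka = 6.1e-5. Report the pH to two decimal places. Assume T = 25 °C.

pH = 2.15

C6H5COOH ⇌ C6H5COO- + H+
Ka = [H+]²/(0.817 − [H+]) = 6.1 × 10^-5
Assume [H+] ≪ 0.817: [H+] ≈ √(6.1 × 10^-5 × 0.817) = 7.06 × 10^-3 M
([H+]/C₀ = 0.86% < 5%, so the approximation holds.)
pH = −log(7.06 × 10^-3) = 2.15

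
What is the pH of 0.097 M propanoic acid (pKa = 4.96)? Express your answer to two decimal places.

pH = 2.99

CH3CH2COOH ⇌ CH3CH2COO- + H+
Ka = 10^(−4.96) = 1.10 × 10^-5
From the ICE table, Ka = x²/(0.097 − x) = 1.10 × 10^-5.
Since Ka ≪ C₀, x ≈ √(Ka·C₀) = 1.03 × 10^-3 M.
pH = −log(1.03 × 10^-3) = 2.99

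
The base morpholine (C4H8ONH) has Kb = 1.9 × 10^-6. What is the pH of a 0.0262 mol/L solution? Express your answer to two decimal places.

pH = 10.35

C4H8ONH + H2O ⇌ C4H8ONH2+ + OH-
From the ICE table, Kb = x²/(0.0262 − x) = 1.9 × 10^-6.
Neglecting x in the denominator: x = √(1.9 × 10^-6 × 0.0262) = 2.23 × 10^-4 M
pOH = −log(2.23 × 10^-4) = 3.65; pH = 14.00 − 3.65 = 10.35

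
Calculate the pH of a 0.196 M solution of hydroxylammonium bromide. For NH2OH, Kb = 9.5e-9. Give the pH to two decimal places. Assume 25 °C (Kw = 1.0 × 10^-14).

NH3OH+ is the conjugate acid of the weak base NH2OH.
Ka = Kw/Kb = 1.0×10^-14 / 9.5 × 10^-9 = 1.05 × 10^-6
Ka = [H+]²/(0.196 − [H+]) = 1.05 × 10^-6
Neglecting [H+] in the denominator: [H+] = √(1.05 × 10^-6 × 0.196) = 4.54 × 10^-4 M
Check: 0.23% ionized — well under 5%, approximation valid.
pH = −log[H+] = −log(4.54 × 10^-4) = 3.34

pH = 3.34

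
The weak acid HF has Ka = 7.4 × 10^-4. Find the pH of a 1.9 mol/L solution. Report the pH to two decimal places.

pH = 1.43

HF ⇌ F- + H+
Ka = x²/(1.9 − x) = 7.4 × 10^-4
Neglecting x in the denominator: x = √(7.4 × 10^-4 × 1.9) = 3.75 × 10^-2 M
(x/C₀ = 2% < 5%, so the approximation holds.)
pH = −log[H+] = −log(3.75 × 10^-2) = 1.43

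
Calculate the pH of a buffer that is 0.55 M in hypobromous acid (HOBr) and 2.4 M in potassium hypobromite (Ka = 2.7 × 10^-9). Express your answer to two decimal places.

pKa = −log(2.7 × 10^-9) = 8.569
pH = pKa + log([A⁻]/[HA]) = 8.569 + log(2.4/0.55)
pH = 8.569 + (+0.640) = 9.21

pH = 9.21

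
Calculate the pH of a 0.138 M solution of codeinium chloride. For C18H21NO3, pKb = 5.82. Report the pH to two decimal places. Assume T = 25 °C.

pH = 4.52

C18H22NO3+ is the conjugate acid of the weak base C18H21NO3.
Kb = 10^(−5.82) = 1.51 × 10^-6
Ka = Kw/Kb = 1.0×10^-14 / 1.51 × 10^-6 = 6.62 × 10^-9
Ka = [H+]²/(0.138 − [H+]) = 6.62 × 10^-9
Since Ka ≪ C₀, [H+] ≈ √(Ka·C₀) = 3.02 × 10^-5 M.
Check: 0.022% ionized — well under 5%, approximation valid.
pH = −log[H+] = −log(3.02 × 10^-5) = 4.52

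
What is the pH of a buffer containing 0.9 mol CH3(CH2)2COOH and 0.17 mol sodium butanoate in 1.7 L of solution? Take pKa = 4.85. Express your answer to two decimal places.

pH = pKa + log([A⁻]/[HA]) = 4.85 + log(0.17/0.9)
pH = 4.85 + (-0.724) = 4.13

pH = 4.13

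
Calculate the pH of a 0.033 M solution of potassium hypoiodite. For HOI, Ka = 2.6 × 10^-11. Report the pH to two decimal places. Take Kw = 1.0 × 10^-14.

OI- is the conjugate base of the weak acid HOI.
Kb = Kw/Ka = 1.0×10^-14 / 2.6 × 10^-11 = 3.85 × 10^-4
From the ICE table, Kb = [OH-]²/(0.033 − [OH-]) = 3.85 × 10^-4.
[OH-] is not negligible relative to C₀; solve [OH-]² + 0.000385·[OH-] − 1.27e-05 = 0.
[OH-] = [−0.000385 + √(0.000385² + 5.08e-05)]/2 = 3.38 × 10^-3 M
pOH = 2.47, so pH = 14.00 − pOH = 11.53

pH = 11.53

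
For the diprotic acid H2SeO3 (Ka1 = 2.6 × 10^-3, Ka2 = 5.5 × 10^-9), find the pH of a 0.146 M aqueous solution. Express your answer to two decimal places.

Ka1 ≫ Ka2, so treat the first dissociation as the only significant source of H+.
Ka1 = x²/(0.146 − x) = 2.6 × 10^-3
Solving the quadratic: x = (−Ka1 + √(Ka1² + 4·Ka1·C₀))/2 = 1.82 × 10^-2 M
pH = −log(1.82 × 10^-2) = 1.74

pH = 1.74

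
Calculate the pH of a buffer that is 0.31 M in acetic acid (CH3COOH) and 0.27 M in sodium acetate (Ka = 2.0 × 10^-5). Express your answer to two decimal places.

pKa = −log(2.0 × 10^-5) = 4.699
Henderson–Hasselbalch: pH = pKa + log([CH3COO-]/[CH3COOH]) = 4.699 + log(0.27/0.31)
pH = 4.699 + (-0.060) = 4.64

pH = 4.64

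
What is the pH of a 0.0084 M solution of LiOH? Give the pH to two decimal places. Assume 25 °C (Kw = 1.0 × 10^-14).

LiOH is a strong base; [OH-] = 0.0084 M.
pOH = -log(0.0084) = 2.08
pH = 14.00 - 2.08 = 11.92

pH = 11.92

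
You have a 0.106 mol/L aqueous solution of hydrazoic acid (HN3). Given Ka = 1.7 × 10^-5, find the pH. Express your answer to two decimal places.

HN3 ⇌ N3- + H+
From the ICE table, Ka = x²/(0.106 − x) = 1.7 × 10^-5.
Neglecting x in the denominator: x = √(1.7 × 10^-5 × 0.106) = 1.34 × 10^-3 M
Check: 1.3% ionized — well under 5%, approximation valid.
pH = −log[H+] = −log(1.34 × 10^-3) = 2.87

pH = 2.87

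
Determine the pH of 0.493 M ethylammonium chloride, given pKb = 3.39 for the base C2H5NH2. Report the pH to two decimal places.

C2H5NH3+ is the conjugate acid of the weak base C2H5NH2.
Kb = 10^(−3.39) = 4.07 × 10^-4
Ka = Kw/Kb = 1.0×10^-14 / 4.07 × 10^-4 = 2.46 × 10^-11
From the ICE table, Ka = [H+]²/(0.493 − [H+]) = 2.46 × 10^-11.
Neglecting [H+] in the denominator: [H+] = √(2.46 × 10^-11 × 0.493) = 3.48 × 10^-6 M
Check: 0.00071% ionized — well under 5%, approximation valid.
pH = −log[H+] = −log(3.48 × 10^-6) = 5.46

pH = 5.46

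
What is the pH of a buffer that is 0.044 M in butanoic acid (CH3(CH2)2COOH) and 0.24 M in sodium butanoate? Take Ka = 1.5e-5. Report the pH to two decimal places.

pH = 5.56

pKa = −log(1.5 × 10^-5) = 4.824
Henderson–Hasselbalch: pH = pKa + log([CH3(CH2)2COO-]/[CH3(CH2)2COOH]) = 4.824 + log(0.24/0.044)
pH = 4.824 + (+0.737) = 5.56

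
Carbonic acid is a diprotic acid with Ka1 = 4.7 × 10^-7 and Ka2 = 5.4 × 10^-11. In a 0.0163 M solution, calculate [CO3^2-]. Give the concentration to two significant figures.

First ionization gives [H+] ≈ [HCO3-] = 8.75 × 10^-5 M.
Second step: Ka2 = [H+][CO3^2-]/[HCO3-] ≈ [CO3^2-] (since [H+] ≈ [HCO3-]).
So [CO3^2-] ≈ Ka2.

5.4 × 10^-11 M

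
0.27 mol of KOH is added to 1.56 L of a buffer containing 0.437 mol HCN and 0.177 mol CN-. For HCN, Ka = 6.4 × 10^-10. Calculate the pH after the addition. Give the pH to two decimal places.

pH = 9.62

After neutralization: n(HCN) = 0.167 mol, n(CN-) = 0.447 mol.
pKa = −log(6.4 × 10^-10) = 9.194
pH = pKa + log(n_CN-/n_HCN) = 9.194 + log(0.447/0.167) = 9.194 + (+0.428)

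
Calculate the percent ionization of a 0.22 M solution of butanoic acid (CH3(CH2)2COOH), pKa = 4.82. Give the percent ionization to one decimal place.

CH3(CH2)2COOH ⇌ CH3(CH2)2COO- + H+; let x = [H+] at equilibrium.
Ka = 10^(−4.82) = 1.51 × 10^-5
x ≈ √(Ka·C₀) = √(1.51 × 10^-5 × 0.22) = 1.82 × 10^-3 M
% ionization = x/C₀ × 100% = 1.82 × 10^-3/0.22 × 100% = 0.8%

0.8%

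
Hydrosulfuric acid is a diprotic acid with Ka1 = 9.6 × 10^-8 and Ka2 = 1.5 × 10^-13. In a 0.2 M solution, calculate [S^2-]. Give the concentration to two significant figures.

First ionization gives [H+] ≈ [HS-] = 1.39 × 10^-4 M.
Second step: Ka2 = [H+][S^2-]/[HS-] ≈ [S^2-] (since [H+] ≈ [HS-]).
So [S^2-] ≈ Ka2.

1.5 × 10^-13 M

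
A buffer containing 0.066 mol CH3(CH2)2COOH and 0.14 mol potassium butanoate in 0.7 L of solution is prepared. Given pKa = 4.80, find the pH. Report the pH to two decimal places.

Using pH = pKa + log([base]/[acid]) with [base]/[acid] = 0.14/0.066:
pH = 4.80 + (+0.327) = 5.13

pH = 5.13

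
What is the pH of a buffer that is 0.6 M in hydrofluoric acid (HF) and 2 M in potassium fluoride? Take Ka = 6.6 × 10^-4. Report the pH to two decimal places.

pH = 3.70

pKa = −log(6.6 × 10^-4) = 3.180
pH = pKa + log([A⁻]/[HA]) = 3.180 + log(2/0.6)
pH = 3.180 + (+0.523) = 3.70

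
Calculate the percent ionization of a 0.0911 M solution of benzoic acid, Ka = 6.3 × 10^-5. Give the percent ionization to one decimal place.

2.6%

C6H5COOH ⇌ C6H5COO- + H+; let x = [H+] at equilibrium.
x ≈ √(Ka·C₀) = √(6.3 × 10^-5 × 0.0911) = 2.40 × 10^-3 M
Fraction ionized = 2.40 × 10^-3 / 0.0911 = 0.0263 → 2.6%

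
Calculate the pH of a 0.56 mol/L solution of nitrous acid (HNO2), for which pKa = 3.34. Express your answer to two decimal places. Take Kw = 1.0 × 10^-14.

HNO2 ⇌ NO2- + H+
Ka = 10^(−3.34) = 4.57 × 10^-4
Ka = [H+]²/(0.56 − [H+]) = 4.57 × 10^-4
Assume [H+] ≪ 0.56: [H+] ≈ √(4.57 × 10^-4 × 0.56) = 1.60 × 10^-2 M
Check: 2.9% ionized — well under 5%, approximation valid.
pH = −log[H+] = −log(1.60 × 10^-2) = 1.80

pH = 1.80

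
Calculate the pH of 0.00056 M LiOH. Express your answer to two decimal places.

pH = 10.75

LiOH is a strong base; [OH-] = 0.00056 M.
pOH = -log(0.00056) = 3.25
pH = 14.00 - 3.25 = 10.75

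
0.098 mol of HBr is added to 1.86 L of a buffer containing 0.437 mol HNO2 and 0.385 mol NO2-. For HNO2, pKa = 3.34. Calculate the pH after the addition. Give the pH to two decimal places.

Added H+ converts NO2- to HNO2: HNO2 → 0.535 mol, NO2- → 0.287 mol.
pH = pKa + log(n_NO2-/n_HNO2) = 3.34 + log(0.287/0.535) = 3.34 + (-0.270)

pH = 3.07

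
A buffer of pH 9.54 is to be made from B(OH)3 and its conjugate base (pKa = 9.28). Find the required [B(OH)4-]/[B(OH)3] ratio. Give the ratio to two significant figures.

ratio = 1.8

pH = pKa + log(r) ⇒ log(r) = 9.54 − 9.28 = +0.26
r = [B(OH)4-]/[B(OH)3] = 10^(+0.26) = 1.82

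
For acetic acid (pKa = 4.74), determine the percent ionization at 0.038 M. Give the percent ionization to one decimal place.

2.2%

CH3COOH ⇌ CH3COO- + H+; let x = [H+] at equilibrium.
Ka = 10^(−4.74) = 1.82 × 10^-5
x ≈ √(Ka·C₀) = √(1.82 × 10^-5 × 0.038) = 8.32 × 10^-4 M
% ionization = x/C₀ × 100% = 8.32 × 10^-4/0.038 × 100% = 2.2%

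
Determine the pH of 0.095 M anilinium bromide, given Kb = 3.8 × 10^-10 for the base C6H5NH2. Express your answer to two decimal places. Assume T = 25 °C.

pH = 2.80

C6H5NH3+ is the conjugate acid of the weak base C6H5NH2.
Ka = Kw/Kb = 1.0×10^-14 / 3.8 × 10^-10 = 2.63 × 10^-5
Ka = x²/(0.095 − x) = 2.63 × 10^-5
Neglecting x in the denominator: x = √(2.63 × 10^-5 × 0.095) = 1.58 × 10^-3 M
pH = −log(1.58 × 10^-3) = 2.80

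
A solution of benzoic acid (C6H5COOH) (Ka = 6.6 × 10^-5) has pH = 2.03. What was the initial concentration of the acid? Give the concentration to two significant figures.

[H+] = 10^(-2.03) = 9.33 × 10^-3 M = x
Ka = x²/(C₀ − x) ⇒ C₀ = x + x²/Ka
C₀ = 9.33 × 10^-3 + (9.33 × 10^-3)²/(6.6 × 10^-5) = 1.33 M

C₀ = 1.3 M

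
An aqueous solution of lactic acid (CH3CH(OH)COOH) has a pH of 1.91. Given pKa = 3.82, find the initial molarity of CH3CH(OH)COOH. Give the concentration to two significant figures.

[H+] = 10^(-1.91) = 1.23 × 10^-2 M = x
Ka = 10^(−3.82) = 1.51 × 10^-4
Ka = x²/(C₀ − x) ⇒ C₀ = x + x²/Ka
C₀ = 1.23 × 10^-2 + (1.23 × 10^-2)²/(1.51 × 10^-4) = 1.01 M

C₀ = 1.0 M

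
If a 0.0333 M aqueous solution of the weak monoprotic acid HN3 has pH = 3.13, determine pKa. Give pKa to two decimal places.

pKa = 4.77

[H+] = 10^(-3.13) = 7.41 × 10^-4 M
At equilibrium [HA] = 0.0333 − 7.41 × 10^-4 = 3.26 × 10^-2 M
Ka = [H+][A-]/[HA] = (7.41 × 10^-4)² / 3.26 × 10^-2 = 1.68 × 10^-5
pKa = -log(1.68 × 10^-5) = 4.77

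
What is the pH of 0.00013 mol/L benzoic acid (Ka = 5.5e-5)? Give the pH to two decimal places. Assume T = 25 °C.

pH = 4.21

C6H5COOH ⇌ C6H5COO- + H+
From the ICE table, Ka = x²/(0.00013 − x) = 5.5 × 10^-5.
x is not negligible relative to C₀; solve x² + 5.5e-05·x − 7.15e-09 = 0.
x = [−5.5e-05 + √(5.5e-05² + 2.86e-08)]/2 = 6.14 × 10^-5 M
pH = −log[H+] = −log(6.14 × 10^-5) = 4.21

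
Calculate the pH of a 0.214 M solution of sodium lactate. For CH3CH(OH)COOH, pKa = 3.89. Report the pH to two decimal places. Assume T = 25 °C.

CH3CH(OH)COO- is the conjugate base of the weak acid CH3CH(OH)COOH.
Ka = 10^(−3.89) = 1.29 × 10^-4
Kb = Kw/Ka = 1.0×10^-14 / 1.29 × 10^-4 = 7.75 × 10^-11
Kb = [OH-]²/(0.214 − [OH-]) = 7.75 × 10^-11
Neglecting [OH-] in the denominator: [OH-] = √(7.75 × 10^-11 × 0.214) = 4.07 × 10^-6 M
pOH = −log(4.07 × 10^-6) = 5.39; pH = 14.00 − 5.39 = 8.61

pH = 8.61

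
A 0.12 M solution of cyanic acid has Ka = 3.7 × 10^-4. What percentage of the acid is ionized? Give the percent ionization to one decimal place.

HOCN ⇌ OCN- + H+; let x = [H+] at equilibrium.
Ka = x²/(C₀ − x); solving the quadratic gives x = 6.48 × 10^-3 M.
% ionization = x/C₀ × 100% = 6.48 × 10^-3/0.12 × 100% = 5.4%

5.4%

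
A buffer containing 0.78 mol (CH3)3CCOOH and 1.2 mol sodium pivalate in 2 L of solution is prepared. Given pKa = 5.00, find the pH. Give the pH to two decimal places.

pH = 5.19

Using pH = pKa + log([base]/[acid]) with [base]/[acid] = 1.2/0.78:
pH = 5.00 + (+0.187) = 5.19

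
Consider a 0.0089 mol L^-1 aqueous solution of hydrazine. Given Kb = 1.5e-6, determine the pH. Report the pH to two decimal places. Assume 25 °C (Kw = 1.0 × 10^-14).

pH = 10.06

N2H4 + H2O ⇌ N2H5+ + OH-
From the ICE table, Kb = x²/(0.0089 − x) = 1.5 × 10^-6.
Since Kb ≪ C₀, x ≈ √(Kb·C₀) = 1.16 × 10^-4 M.
Check: 1.3% ionized — well under 5%, approximation valid.
pOH = 3.94, so pH = 14.00 − pOH = 10.06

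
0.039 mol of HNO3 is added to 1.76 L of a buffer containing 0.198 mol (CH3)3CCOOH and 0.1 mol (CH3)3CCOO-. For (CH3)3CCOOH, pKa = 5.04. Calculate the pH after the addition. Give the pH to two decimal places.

pH = 4.45

After neutralization: n((CH3)3CCOOH) = 0.237 mol, n((CH3)3CCOO-) = 0.061 mol.
pH = pKa + log([A⁻]/[HA]) = 5.04 + log(0.061/0.237) = 5.04 -0.589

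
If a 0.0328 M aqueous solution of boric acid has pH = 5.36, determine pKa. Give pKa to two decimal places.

[H+] = 10^(-5.36) = 4.37 × 10^-6 M
At equilibrium [HA] = 0.0328 − 4.37 × 10^-6 = 3.28 × 10^-2 M
Ka = [H+][A-]/[HA] = (4.37 × 10^-6)² / 3.28 × 10^-2 = 5.82 × 10^-10
pKa = -log(5.82 × 10^-10) = 9.24

pKa = 9.24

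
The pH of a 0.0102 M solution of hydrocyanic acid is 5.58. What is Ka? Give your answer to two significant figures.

[H+] = 10^(-5.58) = 2.63 × 10^-6 M
At equilibrium [HA] = 0.0102 − 2.63 × 10^-6 = 1.02 × 10^-2 M
Ka = [H+][A-]/[HA] = (2.63 × 10^-6)² / 1.02 × 10^-2 = 6.8 × 10^-10

Ka = 6.8 × 10^-10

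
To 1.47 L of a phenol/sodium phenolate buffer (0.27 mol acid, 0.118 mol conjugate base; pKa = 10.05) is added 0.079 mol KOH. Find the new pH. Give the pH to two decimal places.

pH = 10.06

OH- converts C6H5OH to C6H5O-: C6H5OH → 0.191 mol, C6H5O- → 0.197 mol.
pH = pKa + log([A⁻]/[HA]) = 10.05 + log(0.197/0.191) = 10.05 +0.013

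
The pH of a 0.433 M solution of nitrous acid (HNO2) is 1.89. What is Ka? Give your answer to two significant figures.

Ka = 4.0 × 10^-4

[H+] = 10^(-1.89) = 1.29 × 10^-2 M
At equilibrium [HA] = 0.433 − 1.29 × 10^-2 = 4.20 × 10^-1 M
Ka = [H+][A-]/[HA] = (1.29 × 10^-2)² / 4.20 × 10^-1 = 4.0 × 10^-4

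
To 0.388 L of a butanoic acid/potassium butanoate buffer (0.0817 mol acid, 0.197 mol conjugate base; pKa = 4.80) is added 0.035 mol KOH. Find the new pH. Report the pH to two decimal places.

After neutralization: n(CH3(CH2)2COOH) = 0.0467 mol, n(CH3(CH2)2COO-) = 0.232 mol.
pH = pKa + log(n_CH3(CH2)2COO-/n_CH3(CH2)2COOH) = 4.80 + log(0.232/0.0467) = 4.80 + (+0.696)

pH = 5.50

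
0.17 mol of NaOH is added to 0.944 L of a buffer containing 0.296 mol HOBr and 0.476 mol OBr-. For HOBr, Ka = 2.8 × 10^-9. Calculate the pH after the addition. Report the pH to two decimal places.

pH = 9.26

After neutralization: n(HOBr) = 0.126 mol, n(OBr-) = 0.646 mol.
pKa = −log(2.8 × 10^-9) = 8.553
Henderson–Hasselbalch with mole ratio 0.646/0.126: pH = 8.553 + (+0.710)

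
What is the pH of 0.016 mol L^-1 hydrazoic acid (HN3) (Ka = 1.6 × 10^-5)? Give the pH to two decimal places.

pH = 3.30

HN3 ⇌ N3- + H+
Let x = [H+] at equilibrium. Ka = x²/(0.016 − x).
Assume x ≪ 0.016: x ≈ √(1.6 × 10^-5 × 0.016) = 5.06 × 10^-4 M
pH = −log(5.06 × 10^-4) = 3.30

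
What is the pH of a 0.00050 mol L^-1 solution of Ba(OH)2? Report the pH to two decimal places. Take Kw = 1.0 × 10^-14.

pH = 11.00

Ba(OH)2 is a strong base (each formula unit releases 2 OH-); [OH-] = 0.001 M.
pOH = -log(0.001) = 3.00
pH = 14.00 - 3.00 = 11.00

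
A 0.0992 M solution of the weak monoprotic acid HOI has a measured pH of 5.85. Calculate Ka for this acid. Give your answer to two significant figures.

[H+] = 10^(-5.85) = 1.41 × 10^-6 M
At equilibrium [HA] = 0.0992 − 1.41 × 10^-6 = 9.92 × 10^-2 M
Ka = [H+][A-]/[HA] = (1.41 × 10^-6)² / 9.92 × 10^-2 = 2.0 × 10^-11

Ka = 2.0 × 10^-11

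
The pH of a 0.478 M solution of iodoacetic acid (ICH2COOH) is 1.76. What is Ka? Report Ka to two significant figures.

[H+] = 10^(-1.76) = 1.74 × 10^-2 M
At equilibrium [HA] = 0.478 − 1.74 × 10^-2 = 4.61 × 10^-1 M
Ka = [H+][A-]/[HA] = (1.74 × 10^-2)² / 4.61 × 10^-1 = 6.6 × 10^-4

Ka = 6.6 × 10^-4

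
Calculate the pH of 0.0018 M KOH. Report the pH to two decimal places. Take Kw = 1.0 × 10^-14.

pH = 11.26

KOH is a strong base; [OH-] = 0.0018 M.
pOH = -log(0.0018) = 2.74
pH = 14.00 - 2.74 = 11.26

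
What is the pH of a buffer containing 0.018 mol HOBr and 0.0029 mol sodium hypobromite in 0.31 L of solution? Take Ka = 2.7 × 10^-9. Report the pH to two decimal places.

pKa = −log(2.7 × 10^-9) = 8.569
pH = pKa + log([A⁻]/[HA]) = 8.569 + log(0.0029/0.018)
pH = 8.569 + (-0.793) = 7.78

pH = 7.78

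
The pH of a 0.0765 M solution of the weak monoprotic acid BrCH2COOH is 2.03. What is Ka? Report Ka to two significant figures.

Ka = 1.3 × 10^-3

[H+] = 10^(-2.03) = 9.33 × 10^-3 M
At equilibrium [HA] = 0.0765 − 9.33 × 10^-3 = 6.72 × 10^-2 M
Ka = [H+][A-]/[HA] = (9.33 × 10^-3)² / 6.72 × 10^-2 = 1.3 × 10^-3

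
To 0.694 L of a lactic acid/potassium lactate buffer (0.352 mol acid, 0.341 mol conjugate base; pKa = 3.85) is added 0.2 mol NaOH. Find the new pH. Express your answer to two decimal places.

After neutralization: n(CH3CH(OH)COOH) = 0.152 mol, n(CH3CH(OH)COO-) = 0.541 mol.
pH = pKa + log([A⁻]/[HA]) = 3.85 + log(0.541/0.152) = 3.85 +0.551

pH = 4.40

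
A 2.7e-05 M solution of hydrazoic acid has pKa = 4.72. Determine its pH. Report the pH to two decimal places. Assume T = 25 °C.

pH = 4.82

HN3 ⇌ N3- + H+
Ka = 10^(−4.72) = 1.91 × 10^-5
Ka = [H+]²/(2.7e-05 − [H+]) = 1.91 × 10^-5
[H+] is not negligible relative to C₀; solve [H+]² + 1.91e-05·[H+] − 5.16e-10 = 0.
[H+] = (−Ka + √(Ka² + 4·Ka·C₀))/2 = 1.51 × 10^-5 M
pH = −log(1.51 × 10^-5) = 4.82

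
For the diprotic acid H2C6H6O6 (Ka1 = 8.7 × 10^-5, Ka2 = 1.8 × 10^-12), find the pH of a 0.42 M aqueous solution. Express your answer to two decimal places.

pH = 2.22

Since Ka1 ≫ Ka2, the first ionization dominates [H+].
Ka1 = x²/(0.42 − x) = 8.7 × 10^-5
x ≈ √(8.7 × 10^-5 × 0.42) = 6.04 × 10^-3 M
pH = −log(6.04 × 10^-3) = 2.22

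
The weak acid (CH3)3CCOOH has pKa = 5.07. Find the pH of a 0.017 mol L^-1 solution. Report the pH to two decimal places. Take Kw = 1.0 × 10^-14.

pH = 3.42

(CH3)3CCOOH ⇌ (CH3)3CCOO- + H+
Ka = 10^(−5.07) = 8.51 × 10^-6
From the ICE table, Ka = [H+]²/(0.017 − [H+]) = 8.51 × 10^-6.
Assume [H+] ≪ 0.017: [H+] ≈ √(8.51 × 10^-6 × 0.017) = 3.80 × 10^-4 M
Check: 2.2% ionized — well under 5%, approximation valid.
pH = −log(3.80 × 10^-4) = 3.42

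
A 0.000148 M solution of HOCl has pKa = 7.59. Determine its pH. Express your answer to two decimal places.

HOCl ⇌ OCl- + H+
Ka = 10^(−7.59) = 2.57 × 10^-8
From the ICE table, Ka = [H+]²/(0.000148 − [H+]) = 2.57 × 10^-8.
Assume [H+] ≪ 0.000148: [H+] ≈ √(2.57 × 10^-8 × 0.000148) = 1.95 × 10^-6 M
pH = −log(1.95 × 10^-6) = 5.71

pH = 5.71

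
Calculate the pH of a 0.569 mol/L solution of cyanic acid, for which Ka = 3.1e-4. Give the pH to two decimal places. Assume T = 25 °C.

pH = 1.88

HOCN ⇌ OCN- + H+
Ka = x²/(0.569 − x) = 3.1 × 10^-4
Assume x ≪ 0.569: x ≈ √(3.1 × 10^-4 × 0.569) = 1.33 × 10^-2 M
pH = −log[H+] = −log(1.33 × 10^-2) = 1.88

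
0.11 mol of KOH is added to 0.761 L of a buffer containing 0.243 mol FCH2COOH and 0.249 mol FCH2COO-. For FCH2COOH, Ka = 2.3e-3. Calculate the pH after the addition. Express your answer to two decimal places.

pH = 3.07

After neutralization: n(FCH2COOH) = 0.133 mol, n(FCH2COO-) = 0.359 mol.
pKa = −log(2.3 × 10^-3) = 2.638
pH = pKa + log([A⁻]/[HA]) = 2.638 + log(0.359/0.133) = 2.638 +0.431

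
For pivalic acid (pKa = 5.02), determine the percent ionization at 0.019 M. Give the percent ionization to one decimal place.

(CH3)3CCOOH ⇌ (CH3)3CCOO- + H+; let x = [H+] at equilibrium.
Ka = 10^(−5.02) = 9.55 × 10^-6
x ≈ √(Ka·C₀) = √(9.55 × 10^-6 × 0.019) = 4.26 × 10^-4 M
Fraction ionized = 4.26 × 10^-4 / 0.019 = 0.0224 → 2.2%

2.2%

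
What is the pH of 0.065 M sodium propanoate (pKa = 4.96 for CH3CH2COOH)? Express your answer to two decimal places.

CH3CH2COO- is the conjugate base of the weak acid CH3CH2COOH.
Ka = 10^(−4.96) = 1.10 × 10^-5
Kb = Kw/Ka = 1.0×10^-14 / 1.10 × 10^-5 = 9.09 × 10^-10
From the ICE table, Kb = [OH-]²/(0.065 − [OH-]) = 9.09 × 10^-10.
Assume [OH-] ≪ 0.065: [OH-] ≈ √(9.09 × 10^-10 × 0.065) = 7.69 × 10^-6 M
Check: 0.012% ionized — well under 5%, approximation valid.
pOH = −log(7.69 × 10^-6) = 5.11; pH = 14.00 − 5.11 = 8.89

pH = 8.89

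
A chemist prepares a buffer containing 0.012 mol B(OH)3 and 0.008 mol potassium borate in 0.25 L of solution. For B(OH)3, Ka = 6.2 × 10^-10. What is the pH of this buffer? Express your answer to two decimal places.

pKa = −log(6.2 × 10^-10) = 9.208
pH = pKa + log([A⁻]/[HA]) = 9.208 + log(0.008/0.012)
pH = 9.208 + (-0.176) = 9.03

pH = 9.03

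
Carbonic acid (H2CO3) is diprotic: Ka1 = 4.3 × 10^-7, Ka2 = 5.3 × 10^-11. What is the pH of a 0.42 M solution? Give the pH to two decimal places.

Ka1 ≫ Ka2, so treat the first dissociation as the only significant source of H+.
Ka1 = x²/(0.42 − x) = 4.3 × 10^-7
x ≈ √(4.3 × 10^-7 × 0.42) = 4.25 × 10^-4 M
pH = −log(4.25 × 10^-4) = 3.37

pH = 3.37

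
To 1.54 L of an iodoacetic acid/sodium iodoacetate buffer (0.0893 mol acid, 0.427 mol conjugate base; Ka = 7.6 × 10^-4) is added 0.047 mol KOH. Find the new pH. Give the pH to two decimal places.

After neutralization: n(ICH2COOH) = 0.0423 mol, n(ICH2COO-) = 0.474 mol.
pKa = −log(7.6 × 10^-4) = 3.119
Henderson–Hasselbalch with mole ratio 0.474/0.0423: pH = 3.119 + (+1.049)

pH = 4.17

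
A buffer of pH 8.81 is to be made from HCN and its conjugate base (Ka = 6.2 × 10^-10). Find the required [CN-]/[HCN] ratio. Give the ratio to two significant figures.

ratio = 0.40

pKa = -log(6.2 × 10^-10) = 9.208
pH = pKa + log(r) ⇒ log(r) = 8.81 − 9.208 = -0.398
r = [CN-]/[HCN] = 10^(-0.398) = 0.4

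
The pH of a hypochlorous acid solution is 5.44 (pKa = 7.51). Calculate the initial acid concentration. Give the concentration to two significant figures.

[H+] = 10^(-5.44) = 3.63 × 10^-6 M = x
Ka = 10^(−7.51) = 3.09 × 10^-8
Ka = x²/(C₀ − x) ⇒ C₀ = x + x²/Ka
C₀ = 3.63 × 10^-6 + (3.63 × 10^-6)²/(3.09 × 10^-8) = 4.30 × 10^-4 M

C₀ = 4.3 × 10^-4 M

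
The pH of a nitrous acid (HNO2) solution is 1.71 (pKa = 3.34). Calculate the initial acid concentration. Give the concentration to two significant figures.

C₀ = 8.5 × 10^-1 M

[H+] = 10^(-1.71) = 1.95 × 10^-2 M = x
Ka = 10^(−3.34) = 4.57 × 10^-4
Ka = x²/(C₀ − x) ⇒ C₀ = x + x²/Ka
C₀ = 1.95 × 10^-2 + (1.95 × 10^-2)²/(4.57 × 10^-4) = 8.52 × 10^-1 M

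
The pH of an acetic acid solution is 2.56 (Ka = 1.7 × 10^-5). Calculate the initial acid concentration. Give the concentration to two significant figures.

[H+] = 10^(-2.56) = 2.75 × 10^-3 M = x
Ka = x²/(C₀ − x) ⇒ C₀ = x + x²/Ka
C₀ = 2.75 × 10^-3 + (2.75 × 10^-3)²/(1.7 × 10^-5) = 4.48 × 10^-1 M

C₀ = 4.5 × 10^-1 M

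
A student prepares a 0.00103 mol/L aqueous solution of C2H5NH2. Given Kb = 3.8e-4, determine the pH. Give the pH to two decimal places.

C2H5NH2 + H2O ⇌ C2H5NH3+ + OH-
Let x = [OH-] at equilibrium. Kb = x²/(0.00103 − x).
The 5% rule fails; solving x² + Kb·x − Kb·C₀ = 0 exactly:
x = [−0.00038 + √(0.00038² + 1.57e-06)]/2 = 4.64 × 10^-4 M
pOH = −log(4.64 × 10^-4) = 3.33; pH = 14.00 − 3.33 = 10.67

pH = 10.67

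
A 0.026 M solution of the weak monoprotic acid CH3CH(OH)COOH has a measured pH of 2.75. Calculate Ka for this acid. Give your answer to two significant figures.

Ka = 1.3 × 10^-4

[H+] = 10^(-2.75) = 1.78 × 10^-3 M
At equilibrium [HA] = 0.026 − 1.78 × 10^-3 = 2.42 × 10^-2 M
Ka = [H+][A-]/[HA] = (1.78 × 10^-3)² / 2.42 × 10^-2 = 1.3 × 10^-4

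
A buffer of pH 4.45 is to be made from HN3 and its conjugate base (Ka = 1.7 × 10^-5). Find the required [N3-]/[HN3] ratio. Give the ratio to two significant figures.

ratio = 0.48

pKa = -log(1.7 × 10^-5) = 4.770
pH = pKa + log(r) ⇒ log(r) = 4.45 − 4.770 = -0.320
r = [N3-]/[HN3] = 10^(-0.320) = 0.479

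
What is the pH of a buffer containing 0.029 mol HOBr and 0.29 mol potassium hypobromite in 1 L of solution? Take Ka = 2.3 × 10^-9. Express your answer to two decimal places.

pH = 9.64

pKa = −log(2.3 × 10^-9) = 8.638
pH = pKa + log([A⁻]/[HA]) = 8.638 + log(0.29/0.029)
pH = 8.638 + (+1.000) = 9.64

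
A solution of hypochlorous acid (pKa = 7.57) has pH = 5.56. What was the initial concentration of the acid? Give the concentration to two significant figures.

[H+] = 10^(-5.56) = 2.75 × 10^-6 M = x
Ka = 10^(−7.57) = 2.69 × 10^-8
Ka = x²/(C₀ − x) ⇒ C₀ = x + x²/Ka
C₀ = 2.75 × 10^-6 + (2.75 × 10^-6)²/(2.69 × 10^-8) = 2.84 × 10^-4 M

C₀ = 2.8 × 10^-4 M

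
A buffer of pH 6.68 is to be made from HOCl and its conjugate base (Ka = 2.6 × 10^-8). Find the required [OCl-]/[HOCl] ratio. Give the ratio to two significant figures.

pKa = -log(2.6 × 10^-8) = 7.585
pH = pKa + log(r) ⇒ log(r) = 6.68 − 7.585 = -0.905
r = [OCl-]/[HOCl] = 10^(-0.905) = 0.124

ratio = 0.12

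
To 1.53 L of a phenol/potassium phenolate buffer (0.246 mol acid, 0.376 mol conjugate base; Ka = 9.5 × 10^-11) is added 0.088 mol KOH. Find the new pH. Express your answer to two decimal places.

pH = 10.49

After neutralization: n(C6H5OH) = 0.158 mol, n(C6H5O-) = 0.464 mol.
pKa = −log(9.5 × 10^-11) = 10.022
pH = pKa + log(n_C6H5O-/n_C6H5OH) = 10.022 + log(0.464/0.158) = 10.022 + (+0.468)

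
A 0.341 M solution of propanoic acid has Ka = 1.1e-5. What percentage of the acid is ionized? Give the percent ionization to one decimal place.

CH3CH2COOH ⇌ CH3CH2COO- + H+; let x = [H+] at equilibrium.
x ≈ √(Ka·C₀) = √(1.1 × 10^-5 × 0.341) = 1.94 × 10^-3 M
% ionization = x/C₀ × 100% = 1.94 × 10^-3/0.341 × 100% = 0.6%

0.6%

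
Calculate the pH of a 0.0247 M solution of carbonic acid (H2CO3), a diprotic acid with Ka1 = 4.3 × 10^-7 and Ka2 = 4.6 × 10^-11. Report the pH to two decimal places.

Since Ka1 ≫ Ka2, the first ionization dominates [H+].
Ka1 = x²/(0.0247 − x) = 4.3 × 10^-7
x ≈ √(4.3 × 10^-7 × 0.0247) = 1.03 × 10^-4 M
pH = −log(1.03 × 10^-4) = 3.99

pH = 3.99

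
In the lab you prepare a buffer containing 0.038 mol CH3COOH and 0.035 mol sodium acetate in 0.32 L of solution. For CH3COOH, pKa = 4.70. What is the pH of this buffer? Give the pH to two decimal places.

Henderson–Hasselbalch: pH = pKa + log([CH3COO-]/[CH3COOH]) = 4.70 + log(0.035/0.038)
pH = 4.70 + (-0.036) = 4.66

pH = 4.66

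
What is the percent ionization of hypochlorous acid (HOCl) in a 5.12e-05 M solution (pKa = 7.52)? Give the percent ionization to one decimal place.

HOCl ⇌ OCl- + H+; let x = [H+] at equilibrium.
Ka = 10^(−7.52) = 3.02 × 10^-8
x ≈ √(Ka·C₀) = √(3.02 × 10^-8 × 5.12e-05) = 1.24 × 10^-6 M
% ionization = x/C₀ × 100% = 1.24 × 10^-6/5.12e-05 × 100% = 2.4%

2.4%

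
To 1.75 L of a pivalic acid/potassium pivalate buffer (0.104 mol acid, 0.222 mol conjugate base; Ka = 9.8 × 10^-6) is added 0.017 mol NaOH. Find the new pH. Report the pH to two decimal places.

After neutralization: n((CH3)3CCOOH) = 0.087 mol, n((CH3)3CCOO-) = 0.239 mol.
pKa = −log(9.8 × 10^-6) = 5.009
pH = pKa + log([A⁻]/[HA]) = 5.009 + log(0.239/0.087) = 5.009 +0.439

pH = 5.45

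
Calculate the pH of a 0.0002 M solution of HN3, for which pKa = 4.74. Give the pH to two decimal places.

HN3 ⇌ N3- + H+
Ka = 10^(−4.74) = 1.82 × 10^-5
Ka = [H+]²/(0.0002 − [H+]) = 1.82 × 10^-5
The 5% rule fails; solving [H+]² + Ka·[H+] − Ka·C₀ = 0 exactly:
[H+] = (−Ka + √(Ka² + 4·Ka·C₀))/2 = 5.19 × 10^-5 M
pH = −log(5.19 × 10^-5) = 4.28

pH = 4.28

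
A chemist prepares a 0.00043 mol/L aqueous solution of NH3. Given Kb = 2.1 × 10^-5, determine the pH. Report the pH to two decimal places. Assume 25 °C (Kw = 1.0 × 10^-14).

pH = 9.93

NH3 + H2O ⇌ NH4+ + OH-
From the ICE table, Kb = [OH-]²/(0.00043 − [OH-]) = 2.1 × 10^-5.
Here C₀/Kb ≈ 20.5, so the small-[OH-] approximation fails. Use the quadratic:
[OH-] = [−2.1e-05 + √(2.1e-05² + 3.61e-08)]/2 = 8.51 × 10^-5 M
pOH = 4.07, so pH = 14.00 − pOH = 9.93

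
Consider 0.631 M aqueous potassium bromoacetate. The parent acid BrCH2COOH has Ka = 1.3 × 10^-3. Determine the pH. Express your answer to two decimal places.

BrCH2COO- is the conjugate base of the weak acid BrCH2COOH.
Kb = Kw/Ka = 1.0×10^-14 / 1.3 × 10^-3 = 7.69 × 10^-12
From the ICE table, Kb = [OH-]²/(0.631 − [OH-]) = 7.69 × 10^-12.
Assume [OH-] ≪ 0.631: [OH-] ≈ √(7.69 × 10^-12 × 0.631) = 2.20 × 10^-6 M
([OH-]/C₀ = 0.00035% < 5%, so the approximation holds.)
pOH = 5.66, so pH = 14.00 − pOH = 8.34

pH = 8.34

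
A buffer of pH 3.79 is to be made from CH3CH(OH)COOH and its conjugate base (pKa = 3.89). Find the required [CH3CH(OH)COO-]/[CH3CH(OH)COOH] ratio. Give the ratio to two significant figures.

ratio = 0.79

pH = pKa + log(r) ⇒ log(r) = 3.79 − 3.89 = -0.10
r = [CH3CH(OH)COO-]/[CH3CH(OH)COOH] = 10^(-0.10) = 0.794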